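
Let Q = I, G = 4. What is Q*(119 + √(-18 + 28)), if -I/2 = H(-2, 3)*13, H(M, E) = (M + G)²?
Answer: -12376 - 104*√10 ≈ -12705.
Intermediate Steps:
H(M, E) = (4 + M)² (H(M, E) = (M + 4)² = (4 + M)²)
I = -104 (I = -2*(4 - 2)²*13 = -2*2²*13 = -8*13 = -2*52 = -104)
Q = -104
Q*(119 + √(-18 + 28)) = -104*(119 + √(-18 + 28)) = -104*(119 + √10) = -12376 - 104*√10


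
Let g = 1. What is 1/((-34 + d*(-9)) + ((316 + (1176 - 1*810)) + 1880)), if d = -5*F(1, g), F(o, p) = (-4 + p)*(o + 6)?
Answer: 1/1583 ≈ 0.00063171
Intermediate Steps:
F(o, p) = (-4 + p)*(6 + o)
d = 105 (d = -5*(-24 - 4*1 + 6*1 + 1*1) = -5*(-24 - 4 + 6 + 1) = -5*(-21) = 105)
1/((-34 + d*(-9)) + ((316 + (1176 - 1*810)) + 1880)) = 1/((-34 + 105*(-9)) + ((316 + (1176 - 1*810)) + 1880)) = 1/((-34 - 945) + ((316 + (1176 - 810)) + 1880)) = 1/(-979 + ((316 + 366) + 1880)) = 1/(-979 + (682 + 1880)) = 1/(-979 + 2562) = 1/1583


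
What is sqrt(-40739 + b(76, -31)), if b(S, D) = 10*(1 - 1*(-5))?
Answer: I*sqrt(40679) ≈ 201.69*I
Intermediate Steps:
b(S, D) = 60 (b(S, D) = 10*(1 + 5) = 10*6 = 60)
sqrt(-40739 + b(76, -31)) = sqrt(-40739 + 60) = sqrt(-40679) = I*sqrt(40679)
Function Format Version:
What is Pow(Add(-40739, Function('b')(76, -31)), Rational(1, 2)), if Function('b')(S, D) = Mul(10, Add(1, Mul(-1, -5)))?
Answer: Mul(I, Pow(40679, Rational(1, 2))) ≈ Mul(201.69, I)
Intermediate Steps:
Function('b')(S, D) = 60 (Function('b')(S, D) = Mul(10, Add(1, 5)) = Mul(10, 6) = 60)
Pow(Add(-40739, Function('b')(76, -31)), Rational(1, 2)) = Pow(Add(-40739, 60), Rational(1, 2)) = Pow(-40679, Rational(1, 2)) = Mul(I, Pow(40679, Rational(1, 2)))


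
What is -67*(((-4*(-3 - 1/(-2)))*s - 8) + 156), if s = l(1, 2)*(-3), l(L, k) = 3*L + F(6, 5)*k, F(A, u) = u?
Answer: 16214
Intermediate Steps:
l(L, k) = 3*L + 5*k
s = -39 (s = (3*1 + 5*2)*(-3) = (3 + 10)*(-3) = 13*(-3) = -39)
-67*(((-4*(-3 - 1/(-2)))*s - 8) + 156) = -67*((-4*(-3 - 1/(-2))*(-39) - 8) + 156) = -67*((-4*(-3 - 1*(-½))*(-39) - 8) + 156) = -67*((-4*(-3 + ½)*(-39) - 8) + 156) = -67*((-4*(-5/2)*(-39) - 8) + 156) = -67*((10*(-39) - 8) + 156) = -67*((-390 - 8) + 156) = -67*(-398 + 156) = -67*(-242) = 16214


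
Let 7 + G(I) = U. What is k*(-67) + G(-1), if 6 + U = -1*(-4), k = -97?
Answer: 6490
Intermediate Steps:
U = -2 (U = -6 - 1*(-4) = -6 + 4 = -2)
G(I) = -9 (G(I) = -7 - 2 = -9)
k*(-67) + G(-1) = -97*(-67) - 9 = 6499 - 9 = 6490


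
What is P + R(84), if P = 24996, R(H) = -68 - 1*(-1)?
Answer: 24929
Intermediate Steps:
R(H) = -67 (R(H) = -68 + 1 = -67)
P + R(84) = 24996 - 67 = 24929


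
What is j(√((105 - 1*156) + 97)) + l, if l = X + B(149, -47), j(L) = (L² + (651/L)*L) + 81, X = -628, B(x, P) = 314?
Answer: 464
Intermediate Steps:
j(L) = 732 + L² (j(L) = (L² + 651) + 81 = (651 + L²) + 81 = 732 + L²)
l = -314 (l = -628 + 314 = -314)
j(√((105 - 1*156) + 97)) + l = (732 + (√((105 - 1*156) + 97))²) - 314 = (732 + (√((105 - 156) + 97))²) - 314 = (732 + (√(-51 + 97))²) - 314 = (732 + (√46)²) - 314 = (732 + 46) - 314 = 778 - 314 = 464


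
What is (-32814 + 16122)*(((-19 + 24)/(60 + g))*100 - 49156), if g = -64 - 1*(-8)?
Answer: 818425452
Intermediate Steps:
g = -56 (g = -64 + 8 = -56)
(-32814 + 16122)*(((-19 + 24)/(60 + g))*100 - 49156) = (-32814 + 16122)*(((-19 + 24)/(60 - 56))*100 - 49156) = -16692*((5/4)*100 - 49156) = -16692*(125 - 49156) = -16692*(-49031) = 818425452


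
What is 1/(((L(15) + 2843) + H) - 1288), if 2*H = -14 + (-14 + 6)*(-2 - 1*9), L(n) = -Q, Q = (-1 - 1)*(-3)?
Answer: 1/1586 ≈ 0.00063052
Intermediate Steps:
Q = 6 (Q = -2*(-3) = 6)
L(n) = -6 (L(n) = -1*6 = -6)
H = 37 (H = (-14 + (-14 + 6)*(-2 - 1*9))/2 = (-14 - 8*(-2 - 9))/2 = (-14 - 8*(-11))/2 = (-14 + 88)/2 = (½)*74 = 37)
1/(((L(15) + 2843) + H) - 1288) = 1/(((-6 + 2843) + 37) - 1288) = 1/((2837 + 37) - 1288) = 1/(2874 - 1288) = 1/1586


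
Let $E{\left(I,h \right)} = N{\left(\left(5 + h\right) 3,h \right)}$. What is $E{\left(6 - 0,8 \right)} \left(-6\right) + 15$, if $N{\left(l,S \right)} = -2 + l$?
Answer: $-207$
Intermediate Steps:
$E{\left(I,h \right)} = 13 + 3 h$ ($E{\left(I,h \right)} = -2 + \left(5 + h\right) 3 = -2 + \left(15 + 3 h\right) = 13 + 3 h$)
$E{\left(6 - 0,8 \right)} \left(-6\right) + 15 = \left(13 + 3 \cdot 8\right) \left(-6\right) + 15 = \left(13 + 24\right) \left(-6\right) + 15 = 37 \left(-6\right) + 15 = -222 + 15 = -207$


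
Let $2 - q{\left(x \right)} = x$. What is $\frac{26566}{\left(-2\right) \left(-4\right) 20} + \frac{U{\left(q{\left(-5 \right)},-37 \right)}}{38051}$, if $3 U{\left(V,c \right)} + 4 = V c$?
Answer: $\frac{1516273259}{9132240} \approx 166.04$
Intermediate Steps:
$q{\left(x \right)} = 2 - x$
$U{\left(V,c \right)} = - \frac{4}{3} + \frac{V c}{3}$
$\frac{26566}{\left(-2\right) \left(-4\right) 20} + \frac{U{\left(q{\left(-5 \right)},-37 \right)}}{38051} = \frac{26566}{\left(-2\right) \left(-4\right) 20} + \frac{- \frac{4}{3} + \frac{1}{3} \left(2 - -5\right) \left(-37\right)}{38051} = \frac{26566}{8 \cdot 20} + \left(- \frac{4}{3} + \frac{1}{3} \left(2 + 5\right) \left(-37\right)\right) \frac{1}{38051} = \frac{26566}{160} + \left(- \frac{4}{3} + \frac{1}{3} \cdot 7 \left(-37\right)\right) \frac{1}{38051} = 26566 \cdot \frac{1}{160} + \left(- \frac{4}{3} - \frac{259}{3}\right) \frac{1}{38051} = \frac{13283}{80} - \frac{263}{114153} = \frac{1516273259}{9132240}$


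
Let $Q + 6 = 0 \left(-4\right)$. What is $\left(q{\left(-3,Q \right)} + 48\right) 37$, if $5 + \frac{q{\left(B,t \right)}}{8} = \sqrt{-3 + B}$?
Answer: $296 + 296 i \sqrt{6} \approx 296.0 + 725.05 i$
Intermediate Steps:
$Q = -6$ ($Q = -6 + 0 \left(-4\right) = -6 + 0 = -6$)
$q{\left(B,t \right)} = -40 + 8 \sqrt{-3 + B}$
$\left(q{\left(-3,Q \right)} + 48\right) 37 = \left(\left(-40 + 8 \sqrt{-3 - 3}\right) + 48\right) 37 = \left(\left(-40 + 8 \sqrt{-6}\right) + 48\right) 37 = \left(\left(-40 + 8 i \sqrt{6}\right) + 48\right) 37 = \left(8 + 8 i \sqrt{6}\right) 37 = 296 + 296 i \sqrt{6}$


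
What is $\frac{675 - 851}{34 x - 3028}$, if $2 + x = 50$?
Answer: $\frac{44}{349} \approx 0.12607$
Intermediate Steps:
$x = 48$ ($x = -2 + 50 = 48$)
$\frac{675 - 851}{34 x - 3028} = \frac{675 - 851}{34 \cdot 48 - 3028} = - \frac{176}{1632 - 3028} = - \frac{176}{-1396} = \left(-176\right) \left(- \frac{1}{1396}\right) = \frac{44}{349}$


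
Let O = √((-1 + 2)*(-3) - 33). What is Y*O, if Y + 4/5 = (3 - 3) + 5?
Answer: 126*I/5 ≈ 25.2*I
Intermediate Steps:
O = 6*I (O = √(1*(-3) - 33) = √(-3 - 33) = √(-36) = 6*I ≈ 6.0*I)
Y = 21/5 (Y = -⅘ + ((3 - 3) + 5) = -⅘ + (0 + 5) = -⅘ + 5 = 21/5 ≈ 4.2000)
Y*O = 21*(6*I)/5 = 126*I/5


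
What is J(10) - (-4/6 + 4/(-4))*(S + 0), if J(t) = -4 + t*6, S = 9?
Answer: 71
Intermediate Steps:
J(t) = -4 + 6*t
J(10) - (-4/6 + 4/(-4))*(S + 0) = (-4 + 6*10) - (-4/6 + 4/(-4))*(9 + 0) = (-4 + 60) - (-4*1/6 + 4*(-1/4))*9 = 56 - (-2/3 - 1)*9 = 56 - (-5)*9/3 = 56 - 1*(-15) = 56 + 15 = 71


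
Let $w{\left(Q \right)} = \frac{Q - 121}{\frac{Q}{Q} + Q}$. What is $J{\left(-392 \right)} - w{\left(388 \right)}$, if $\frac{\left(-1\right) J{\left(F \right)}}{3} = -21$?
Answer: $\frac{24240}{389} \approx 62.314$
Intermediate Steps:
$J{\left(F \right)} = 63$ ($J{\left(F \right)} = \left(-3\right) \left(-21\right) = 63$)
$w{\left(Q \right)} = \frac{-121 + Q}{1 + Q}$
$J{\left(-392 \right)} - w{\left(388 \right)} = 63 - \frac{-121 + 388}{1 + 388} = 63 - \frac{1}{389} \cdot 267 = 63 - \frac{267}{389} = \frac{24240}{389}$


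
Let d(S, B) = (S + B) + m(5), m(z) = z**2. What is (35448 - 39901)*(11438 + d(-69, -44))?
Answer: -50541550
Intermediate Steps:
d(S, B) = 25 + B + S (d(S, B) = (S + B) + 5**2 = (B + S) + 25 = 25 + B + S)
(35448 - 39901)*(11438 + d(-69, -44)) = (35448 - 39901)*(11438 + (25 - 44 - 69)) = -4453*(11438 - 88) = -4453*11350 = -50541550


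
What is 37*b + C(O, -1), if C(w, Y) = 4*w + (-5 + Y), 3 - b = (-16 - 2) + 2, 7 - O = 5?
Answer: 705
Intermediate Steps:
O = 2 (O = 7 - 1*5 = 7 - 5 = 2)
b = 19 (b = 3 - ((-16 - 2) + 2) = 3 - (-18 + 2) = 3 - 1*(-16) = 3 + 16 = 19)
C(w, Y) = -5 + Y + 4*w
37*b + C(O, -1) = 37*19 + (-5 - 1 + 4*2) = 703 + (-5 - 1 + 8) = 703 + 2 = 705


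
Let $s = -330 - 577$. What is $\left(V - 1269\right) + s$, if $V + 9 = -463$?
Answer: $-2648$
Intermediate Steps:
$V = -472$ ($V = -9 - 463 = -472$)
$s = -907$ ($s = -330 - 577 = -907$)
$\left(V - 1269\right) + s = \left(-472 - 1269\right) - 907 = -1741 - 907 = -2648$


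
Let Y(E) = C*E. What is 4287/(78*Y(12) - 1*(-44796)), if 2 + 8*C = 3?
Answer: 1429/14971 ≈ 0.095451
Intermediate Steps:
C = ⅛ (C = -¼ + (⅛)*3 = -¼ + 3/8 = ⅛ ≈ 0.12500)
Y(E) = E/8
4287/(78*Y(12) - 1*(-44796)) = 4287/(78*((⅛)*12) - 1*(-44796)) = 4287/(78*(3/2) + 44796) = 4287/(117 + 44796) = 4287/44913 = 4287*(1/44913) = 1429/14971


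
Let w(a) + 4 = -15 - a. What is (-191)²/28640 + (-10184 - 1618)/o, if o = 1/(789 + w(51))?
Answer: -243028635839/28640 ≈ -8.4856e+6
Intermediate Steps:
w(a) = -19 - a (w(a) = -4 + (-15 - a) = -19 - a)
o = 1/719 (o = 1/(789 + (-19 - 1*51)) = 1/(789 + (-19 - 51)) = 1/(789 - 70) = 1/719 ≈ 0.0013908)
(-191)²/28640 + (-10184 - 1618)/o = (-191)²/28640 + (-10184 - 1618)/(1/719) = 36481*(1/28640) - 11802*719 = 36481/28640 - 8485638 = -243028635839/28640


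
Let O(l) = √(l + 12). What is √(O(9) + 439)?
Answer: √(439 + √21) ≈ 21.061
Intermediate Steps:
O(l) = √(12 + l)
√(O(9) + 439) = √(√(12 + 9) + 439) = √(√21 + 439) = √(439 + √21)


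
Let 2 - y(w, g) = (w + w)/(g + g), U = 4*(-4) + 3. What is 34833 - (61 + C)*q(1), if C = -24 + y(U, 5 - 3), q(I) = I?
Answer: 69575/2 ≈ 34788.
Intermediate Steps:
U = -13 (U = -16 + 3 = -13)
y(w, g) = 2 - w/g (y(w, g) = 2 - (w + w)/(g + g) = 2 - 2*w/(2*g) = 2 - 2*w*1/(2*g) = 2 - w/g)
C = -31/2 (C = -24 + (2 - 1*(-13)/(5 - 3)) = -24 + (2 - 1*(-13)/2) = -24 + (2 - 1*(-13)*½) = -24 + (2 + 13/2) = -24 + 17/2 = -31/2 ≈ -15.500)
34833 - (61 + C)*q(1) = 34833 - (61 - 31/2) = 34833 - 91/2 = 69575/2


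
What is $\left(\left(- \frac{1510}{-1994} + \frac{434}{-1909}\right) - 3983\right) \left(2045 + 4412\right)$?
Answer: $- \frac{48942302159234}{1903273} \approx -2.5715 \cdot 10^{7}$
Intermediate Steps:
$\left(\left(- \frac{1510}{-1994} + \frac{434}{-1909}\right) - 3983\right) \left(2045 + 4412\right) = \left(\left(\left(-1510\right) \left(- \frac{1}{1994}\right) + 434 \left(- \frac{1}{1909}\right)\right) - 3983\right) 6457 = \left(\left(\frac{755}{997} - \frac{434}{1909}\right) - 3983\right) 6457 = \left(\frac{1008597}{1903273} - 3983\right) 6457 = \left(- \frac{7579727762}{1903273}\right) 6457 = - \frac{48942302159234}{1903273}$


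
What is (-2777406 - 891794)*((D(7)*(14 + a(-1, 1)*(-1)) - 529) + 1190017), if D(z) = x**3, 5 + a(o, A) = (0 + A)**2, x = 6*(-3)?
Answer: -3979291430400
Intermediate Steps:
x = -18
a(o, A) = -5 + A**2 (a(o, A) = -5 + (0 + A)**2 = -5 + A**2)
D(z) = -5832 (D(z) = (-18)**3 = -5832)
(-2777406 - 891794)*((D(7)*(14 + a(-1, 1)*(-1)) - 529) + 1190017) = (-2777406 - 891794)*((-5832*(14 + (-5 + 1**2)*(-1)) - 529) + 1190017) = -3669200*((-5832*(14 + (-5 + 1)*(-1)) - 529) + 1190017) = -3669200*((-5832*(14 - 4*(-1)) - 529) + 1190017) = -3669200*((-5832*(14 + 4) - 529) + 1190017) = -3669200*((-5832*18 - 529) + 1190017) = -3669200*((-104976 - 529) + 1190017) = -3669200*(-105505 + 1190017) = -3669200*1084512 = -3979291430400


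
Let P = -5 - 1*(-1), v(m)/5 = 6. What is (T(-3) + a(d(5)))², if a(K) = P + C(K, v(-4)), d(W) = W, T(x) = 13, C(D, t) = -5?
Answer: 16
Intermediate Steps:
v(m) = 30 (v(m) = 5*6 = 30)
P = -4 (P = -5 + 1 = -4)
a(K) = -9 (a(K) = -4 - 5 = -9)
(T(-3) + a(d(5)))² = (13 - 9)² = 4² = 16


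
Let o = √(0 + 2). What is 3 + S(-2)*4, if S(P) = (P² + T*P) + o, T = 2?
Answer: 3 + 4*√2 ≈ 8.6569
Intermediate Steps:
o = √2 ≈ 1.4142
S(P) = √2 + P² + 2*P (S(P) = (P² + 2*P) + √2 = √2 + P² + 2*P)
3 + S(-2)*4 = 3 + (√2 + (-2)² + 2*(-2))*4 = 3 + (√2 + 4 - 4)*4 = 3 + √2*4 = 3 + 4*√2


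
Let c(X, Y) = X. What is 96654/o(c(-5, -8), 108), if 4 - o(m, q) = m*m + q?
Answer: -32218/43 ≈ -749.26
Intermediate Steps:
o(m, q) = 4 - q - m² (o(m, q) = 4 - (m*m + q) = 4 - (m² + q) = 4 - (q + m²) = 4 + (-q - m²) = 4 - q - m²)
96654/o(c(-5, -8), 108) = 96654/(4 - 1*108 - 1*(-5)²) = 96654/(4 - 108 - 1*25) = 96654/(4 - 108 - 25) = 96654/(-129) = 96654*(-1/129) = -32218/43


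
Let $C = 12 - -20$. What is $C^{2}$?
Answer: $1024$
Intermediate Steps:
$C = 32$ ($C = 12 + 20 = 32$)
$C^{2} = 32^{2} = 1024$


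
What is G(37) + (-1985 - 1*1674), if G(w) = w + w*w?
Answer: -2253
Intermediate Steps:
G(w) = w + w**2
G(37) + (-1985 - 1*1674) = 37*(1 + 37) + (-1985 - 1*1674) = 37*38 + (-1985 - 1674) = 1406 - 3659 = -2253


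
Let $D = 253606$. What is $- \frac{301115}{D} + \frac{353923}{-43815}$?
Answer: $- \frac{102950350063}{11111746890} \approx -9.265$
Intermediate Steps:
$- \frac{301115}{D} + \frac{353923}{-43815} = - \frac{301115}{253606} + \frac{353923}{-43815} = \left(-301115\right) \frac{1}{253606} + 353923 \left(- \frac{1}{43815}\right) = - \frac{301115}{253606} - \frac{353923}{43815} = - \frac{102950350063}{11111746890}$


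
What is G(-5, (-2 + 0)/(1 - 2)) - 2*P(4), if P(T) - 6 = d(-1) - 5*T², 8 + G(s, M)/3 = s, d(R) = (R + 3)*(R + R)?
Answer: 117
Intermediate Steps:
d(R) = 2*R*(3 + R) (d(R) = (3 + R)*(2*R) = 2*R*(3 + R))
G(s, M) = -24 + 3*s
P(T) = 2 - 5*T² (P(T) = 6 + (2*(-1)*(3 - 1) - 5*T²) = 6 + (2*(-1)*2 - 5*T²) = 6 + (-4 - 5*T²) = 2 - 5*T²)
G(-5, (-2 + 0)/(1 - 2)) - 2*P(4) = (-24 + 3*(-5)) - 2*(2 - 5*4²) = (-24 - 15) - 2*(2 - 5*16) = -39 - 2*(2 - 80) = -39 - 2*(-78) = -39 + 156 = 117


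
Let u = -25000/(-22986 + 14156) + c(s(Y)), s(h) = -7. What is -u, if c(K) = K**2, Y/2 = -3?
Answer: -45767/883 ≈ -51.831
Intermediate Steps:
Y = -6 (Y = 2*(-3) = -6)
u = 45767/883 (u = -25000/(-22986 + 14156) + (-7)**2 = -25000/(-8830) + 49 = -25000*(-1/8830) + 49 = 2500/883 + 49 = 45767/883 ≈ 51.831)
-u = -1*45767/883 = -45767/883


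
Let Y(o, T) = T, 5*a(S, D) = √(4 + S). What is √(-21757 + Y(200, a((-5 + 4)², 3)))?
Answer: √(-543925 + 5*√5)/5 ≈ 147.5*I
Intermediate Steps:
a(S, D) = √(4 + S)/5
√(-21757 + Y(200, a((-5 + 4)², 3))) = √(-21757 + √(4 + (-5 + 4)²)/5) = √(-21757 + √(4 + (-1)²)/5) = √(-21757 + √(4 + 1)/5) = √(-21757 + √5/5)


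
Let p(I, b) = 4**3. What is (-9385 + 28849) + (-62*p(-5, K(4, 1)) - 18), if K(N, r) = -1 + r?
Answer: 15478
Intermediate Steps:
p(I, b) = 64
(-9385 + 28849) + (-62*p(-5, K(4, 1)) - 18) = (-9385 + 28849) + (-62*64 - 18) = 19464 + (-3968 - 18) = 19464 - 3986 = 15478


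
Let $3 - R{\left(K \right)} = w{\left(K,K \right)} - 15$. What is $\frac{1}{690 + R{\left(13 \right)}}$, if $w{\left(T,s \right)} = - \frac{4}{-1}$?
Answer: $\frac{1}{704} \approx 0.0014205$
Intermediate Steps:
$w{\left(T,s \right)} = 4$ ($w{\left(T,s \right)} = \left(-4\right) \left(-1\right) = 4$)
$R{\left(K \right)} = 14$ ($R{\left(K \right)} = 3 - \left(4 - 15\right) = 3 - -11 = 3 + 11 = 14$)
$\frac{1}{690 + R{\left(13 \right)}} = \frac{1}{690 + 14} = \frac{1}{704}$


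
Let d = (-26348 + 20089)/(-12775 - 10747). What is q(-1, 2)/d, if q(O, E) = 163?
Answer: 3834086/6259 ≈ 612.57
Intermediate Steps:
d = 6259/23522 (d = -6259/(-23522) = -6259*(-1/23522) = 6259/23522 ≈ 0.26609)
q(-1, 2)/d = 163/(6259/23522) = 163*(23522/6259) = 3834086/6259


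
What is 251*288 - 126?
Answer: 72162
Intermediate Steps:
251*288 - 126 = 72288 - 126 = 72162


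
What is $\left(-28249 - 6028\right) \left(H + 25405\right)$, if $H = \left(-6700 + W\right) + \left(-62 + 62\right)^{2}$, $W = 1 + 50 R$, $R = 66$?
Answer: $-754299662$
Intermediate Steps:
$W = 3301$ ($W = 1 + 50 \cdot 66 = 1 + 3300 = 3301$)
$H = -3399$ ($H = \left(-6700 + 3301\right) + \left(-62 + 62\right)^{2} = -3399 + 0^{2} = -3399 + 0 = -3399$)
$\left(-28249 - 6028\right) \left(H + 25405\right) = \left(-28249 - 6028\right) \left(-3399 + 25405\right) = \left(-34277\right) 22006 = -754299662$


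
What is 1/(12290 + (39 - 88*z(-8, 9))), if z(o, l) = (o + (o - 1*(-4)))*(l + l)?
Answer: 1/31337 ≈ 3.1911e-5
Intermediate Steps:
z(o, l) = 2*l*(4 + 2*o) (z(o, l) = (o + (o + 4))*(2*l) = (o + (4 + o))*(2*l) = (4 + 2*o)*(2*l) = 2*l*(4 + 2*o))
1/(12290 + (39 - 88*z(-8, 9))) = 1/(12290 + (39 - 352*9*(2 - 8))) = 1/(12290 + (39 - 352*9*(-6))) = 1/(12290 + (39 - 88*(-216))) = 1/(12290 + (39 + 19008)) = 1/(12290 + 19047) = 1/31337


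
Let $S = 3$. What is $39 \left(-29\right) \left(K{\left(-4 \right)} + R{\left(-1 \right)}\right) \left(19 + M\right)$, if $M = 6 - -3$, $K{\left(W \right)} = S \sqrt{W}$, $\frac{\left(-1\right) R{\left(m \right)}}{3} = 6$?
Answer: $570024 - 190008 i \approx 5.7002 \cdot 10^{5} - 1.9001 \cdot 10^{5} i$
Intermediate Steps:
$R{\left(m \right)} = -18$ ($R{\left(m \right)} = \left(-3\right) 6 = -18$)
$K{\left(W \right)} = 3 \sqrt{W}$
$M = 9$ ($M = 6 + 3 = 9$)
$39 \left(-29\right) \left(K{\left(-4 \right)} + R{\left(-1 \right)}\right) \left(19 + M\right) = 39 \left(-29\right) \left(3 \sqrt{-4} - 18\right) \left(19 + 9\right) = - 1131 \left(3 \cdot 2 i - 18\right) 28 = - 1131 \left(6 i - 18\right) 28 = - 1131 \left(-18 + 6 i\right) 28 = - 1131 \left(-504 + 168 i\right) = 570024 - 190008 i$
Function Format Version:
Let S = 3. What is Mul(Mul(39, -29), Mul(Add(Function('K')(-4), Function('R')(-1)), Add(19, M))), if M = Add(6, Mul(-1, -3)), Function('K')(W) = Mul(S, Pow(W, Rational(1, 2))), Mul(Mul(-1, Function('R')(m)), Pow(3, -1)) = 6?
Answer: Add(570024, Mul(-190008, I)) ≈ Add(5.7002e+5, Mul(-1.9001e+5, I))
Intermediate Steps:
Function('R')(m) = -18 (Function('R')(m) = Mul(-3, 6) = -18)
Function('K')(W) = Mul(3, Pow(W, Rational(1, 2)))
M = 9 (M = Add(6, 3) = 9)
Mul(Mul(39, -29), Mul(Add(Function('K')(-4), Function('R')(-1)), Add(19, M))) = Mul(Mul(39, -29), Mul(Add(Mul(3, Pow(-4, Rational(1, 2))), -18), Add(19, 9))) = Mul(-1131, Mul(Add(Mul(3, Mul(2, I)), -18), 28)) = Mul(-1131, Mul(Add(Mul(6, I), -18), 28)) = Mul(-1131, Mul(Add(-18, Mul(6, I)), 28)) = Mul(-1131, Add(-504, Mul(168, I))) = Add(570024, Mul(-190008, I))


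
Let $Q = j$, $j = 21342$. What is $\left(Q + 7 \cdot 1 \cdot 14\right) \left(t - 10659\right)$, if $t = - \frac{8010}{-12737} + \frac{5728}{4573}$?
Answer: $- \frac{13308617040393920}{58246301} \approx -2.2849 \cdot 10^{8}$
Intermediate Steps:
$t = \frac{109587266}{58246301}$ ($t = \left(-8010\right) \left(- \frac{1}{12737}\right) + 5728 \cdot \frac{1}{4573} = \frac{8010}{12737} + \frac{5728}{4573} = \frac{109587266}{58246301} \approx 1.8814$)
$Q = 21342$
$\left(Q + 7 \cdot 1 \cdot 14\right) \left(t - 10659\right) = \left(21342 + 7 \cdot 1 \cdot 14\right) \left(\frac{109587266}{58246301} - 10659\right) = \left(21342 + 7 \cdot 14\right) \left(- \frac{620737735093}{58246301}\right) = \left(21342 + 98\right) \left(- \frac{620737735093}{58246301}\right) = 21440 \left(- \frac{620737735093}{58246301}\right) = - \frac{13308617040393920}{58246301}$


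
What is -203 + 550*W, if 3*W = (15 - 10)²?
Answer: 13141/3 ≈ 4380.3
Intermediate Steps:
W = 25/3 (W = (15 - 10)²/3 = (⅓)*5² = (⅓)*25 = 25/3 ≈ 8.3333)
-203 + 550*W = -203 + 550*(25/3) = -203 + 13750/3 = 13141/3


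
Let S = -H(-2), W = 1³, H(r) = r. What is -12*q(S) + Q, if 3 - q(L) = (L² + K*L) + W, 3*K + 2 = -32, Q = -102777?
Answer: -103025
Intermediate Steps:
K = -34/3 (K = -⅔ + (⅓)*(-32) = -⅔ - 32/3 = -34/3 ≈ -11.333)
W = 1
S = 2 (S = -1*(-2) = 2)
q(L) = 2 - L² + 34*L/3 (q(L) = 3 - ((L² - 34*L/3) + 1) = 3 - (1 + L² - 34*L/3) = 3 + (-1 - L² + 34*L/3) = 2 - L² + 34*L/3)
-12*q(S) + Q = -12*(2 - 1*2² + (34/3)*2) - 102777 = -12*(2 - 1*4 + 68/3) - 102777 = -12*(2 - 4 + 68/3) - 102777 = -12*62/3 - 102777 = -248 - 102777 = -103025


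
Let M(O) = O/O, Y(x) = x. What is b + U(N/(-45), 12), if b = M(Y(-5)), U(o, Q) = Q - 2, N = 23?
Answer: 11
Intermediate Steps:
M(O) = 1
U(o, Q) = -2 + Q
b = 1
b + U(N/(-45), 12) = 1 + (-2 + 12) = 1 + 10 = 11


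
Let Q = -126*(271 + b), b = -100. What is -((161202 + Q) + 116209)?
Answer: -255865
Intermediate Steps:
Q = -21546 (Q = -126*(271 - 100) = -126*171 = -21546)
-((161202 + Q) + 116209) = -((161202 - 21546) + 116209) = -(139656 + 116209) = -1*255865 = -255865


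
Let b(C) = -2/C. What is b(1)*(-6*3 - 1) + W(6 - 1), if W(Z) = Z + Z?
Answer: 48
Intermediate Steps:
W(Z) = 2*Z
b(1)*(-6*3 - 1) + W(6 - 1) = (-2/1)*(-6*3 - 1) + 2*(6 - 1) = (-2*1)*(-18 - 1) + 2*5 = -2*(-19) + 10 = 38 + 10 = 48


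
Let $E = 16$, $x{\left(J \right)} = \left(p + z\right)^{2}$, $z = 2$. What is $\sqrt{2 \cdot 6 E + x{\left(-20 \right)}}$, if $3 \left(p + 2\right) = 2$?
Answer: $\frac{2 \sqrt{433}}{3} \approx 13.872$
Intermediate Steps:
$p = - \frac{4}{3}$ ($p = -2 + \frac{1}{3} \cdot 2 = -2 + \frac{2}{3} = - \frac{4}{3} \approx -1.3333$)
$x{\left(J \right)} = \frac{4}{9}$ ($x{\left(J \right)} = \left(- \frac{4}{3} + 2\right)^{2} = \left(\frac{2}{3}\right)^{2} = \frac{4}{9}$)
$\sqrt{2 \cdot 6 E + x{\left(-20 \right)}} = \sqrt{2 \cdot 6 \cdot 16 + \frac{4}{9}} = \sqrt{12 \cdot 16 + \frac{4}{9}} = \sqrt{192 + \frac{4}{9}} = \sqrt{\frac{1732}{9}} = \frac{2 \sqrt{433}}{3}$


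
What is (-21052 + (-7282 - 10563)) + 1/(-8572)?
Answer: -333425085/8572 ≈ -38897.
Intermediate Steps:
(-21052 + (-7282 - 10563)) + 1/(-8572) = (-21052 - 17845) - 1/8572 = -38897 - 1/8572 = -333425085/8572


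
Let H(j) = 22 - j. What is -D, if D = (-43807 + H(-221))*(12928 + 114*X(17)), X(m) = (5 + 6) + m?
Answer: 702251680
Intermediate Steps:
X(m) = 11 + m
D = -702251680 (D = (-43807 + (22 - 1*(-221)))*(12928 + 114*(11 + 17)) = (-43807 + (22 + 221))*(12928 + 114*28) = (-43807 + 243)*(12928 + 3192) = -43564*16120 = -702251680)
-D = -1*(-702251680) = 702251680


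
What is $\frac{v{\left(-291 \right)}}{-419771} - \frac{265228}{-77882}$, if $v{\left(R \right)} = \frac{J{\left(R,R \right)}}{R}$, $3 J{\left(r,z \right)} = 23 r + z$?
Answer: $\frac{55667199866}{16346302511} \approx 3.4055$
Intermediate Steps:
$J{\left(r,z \right)} = \frac{z}{3} + \frac{23 r}{3}$ ($J{\left(r,z \right)} = \frac{23 r + z}{3} = \frac{z + 23 r}{3} = \frac{z}{3} + \frac{23 r}{3}$)
$v{\left(R \right)} = 8$ ($v{\left(R \right)} = \frac{\frac{R}{3} + \frac{23 R}{3}}{R} = \frac{8 R}{R} = 8$)
$\frac{v{\left(-291 \right)}}{-419771} - \frac{265228}{-77882} = \frac{8}{-419771} - \frac{265228}{-77882} = 8 \left(- \frac{1}{419771}\right) - - \frac{132614}{38941} = - \frac{8}{419771} + \frac{132614}{38941} = \frac{55667199866}{16346302511}$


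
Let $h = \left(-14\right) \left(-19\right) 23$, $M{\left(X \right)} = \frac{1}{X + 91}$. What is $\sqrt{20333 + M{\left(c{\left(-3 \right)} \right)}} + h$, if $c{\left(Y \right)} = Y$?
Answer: $6118 + \frac{\sqrt{39364710}}{44} \approx 6260.6$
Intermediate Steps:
$M{\left(X \right)} = \frac{1}{91 + X}$
$h = 6118$ ($h = 266 \cdot 23 = 6118$)
$\sqrt{20333 + M{\left(c{\left(-3 \right)} \right)}} + h = \sqrt{20333 + \frac{1}{91 - 3}} + 6118 = \sqrt{20333 + \frac{1}{88}} + 6118 = \sqrt{\frac{1789305}{88}} + 6118 = \frac{\sqrt{39364710}}{44} + 6118 = 6118 + \frac{\sqrt{39364710}}{44}$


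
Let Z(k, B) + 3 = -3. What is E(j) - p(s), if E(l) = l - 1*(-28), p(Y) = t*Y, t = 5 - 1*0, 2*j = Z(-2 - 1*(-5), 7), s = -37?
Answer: 210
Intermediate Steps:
Z(k, B) = -6 (Z(k, B) = -3 - 3 = -6)
j = -3 (j = (1/2)*(-6) = -3)
t = 5 (t = 5 + 0 = 5)
p(Y) = 5*Y
E(l) = 28 + l (E(l) = l + 28 = 28 + l)
E(j) - p(s) = (28 - 3) - 5*(-37) = 25 - 1*(-185) = 25 + 185 = 210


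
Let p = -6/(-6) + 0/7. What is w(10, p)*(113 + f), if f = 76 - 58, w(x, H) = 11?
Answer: 1441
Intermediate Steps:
p = 1 (p = -6*(-⅙) + 0*(⅐) = 1 + 0 = 1)
f = 18
w(10, p)*(113 + f) = 11*(113 + 18) = 11*131 = 1441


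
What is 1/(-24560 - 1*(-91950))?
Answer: 1/67390 ≈ 1.4839e-5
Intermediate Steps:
1/(-24560 - 1*(-91950)) = 1/(-24560 + 91950) = 1/67390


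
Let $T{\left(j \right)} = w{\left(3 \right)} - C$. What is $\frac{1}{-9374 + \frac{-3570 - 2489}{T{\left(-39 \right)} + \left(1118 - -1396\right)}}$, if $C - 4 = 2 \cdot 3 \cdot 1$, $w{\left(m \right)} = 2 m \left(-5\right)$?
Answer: $- \frac{2474}{23197335} \approx -0.00010665$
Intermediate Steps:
$w{\left(m \right)} = - 10 m$
$C = 10$ ($C = 4 + 2 \cdot 3 \cdot 1 = 4 + 6 \cdot 1 = 4 + 6 = 10$)
$T{\left(j \right)} = -40$ ($T{\left(j \right)} = \left(-10\right) 3 - 10 = -30 - 10 = -40$)
$\frac{1}{-9374 + \frac{-3570 - 2489}{T{\left(-39 \right)} + \left(1118 - -1396\right)}} = \frac{1}{-9374 + \frac{-3570 - 2489}{-40 + \left(1118 - -1396\right)}} = \frac{1}{-9374 - \frac{6059}{-40 + \left(1118 + 1396\right)}} = \frac{1}{-9374 - \frac{6059}{-40 + 2514}} = \frac{1}{-9374 - \frac{6059}{2474}} = \frac{1}{- \frac{23197335}{2474}} = - \frac{2474}{23197335}$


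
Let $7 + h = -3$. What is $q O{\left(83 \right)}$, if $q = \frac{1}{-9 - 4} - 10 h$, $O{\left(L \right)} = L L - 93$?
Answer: $\frac{8828004}{13} \approx 6.7908 \cdot 10^{5}$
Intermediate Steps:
$h = -10$ ($h = -7 - 3 = -10$)
$O{\left(L \right)} = -93 + L^{2}$ ($O{\left(L \right)} = L^{2} - 93 = -93 + L^{2}$)
$q = \frac{1299}{13}$ ($q = \frac{1}{-9 - 4} - -100 = \frac{1}{-13} + 100 = - \frac{1}{13} + 100 = \frac{1299}{13} \approx 99.923$)
$q O{\left(83 \right)} = \frac{1299 \left(-93 + 83^{2}\right)}{13} = \frac{1299 \left(-93 + 6889\right)}{13} = \frac{1299}{13} \cdot 6796 = \frac{8828004}{13}$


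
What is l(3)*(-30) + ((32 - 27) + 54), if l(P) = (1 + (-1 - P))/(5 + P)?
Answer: 281/4 ≈ 70.250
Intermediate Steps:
l(P) = -P/(5 + P) (l(P) = (-P)/(5 + P) = -P/(5 + P))
l(3)*(-30) + ((32 - 27) + 54) = -1*3/(5 + 3)*(-30) + ((32 - 27) + 54) = -1*3/8*(-30) + (5 + 54) = -1*3*⅛*(-30) + 59 = -3/8*(-30) + 59 = 45/4 + 59 = 281/4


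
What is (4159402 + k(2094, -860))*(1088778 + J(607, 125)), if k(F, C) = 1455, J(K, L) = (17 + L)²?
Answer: 4614149083294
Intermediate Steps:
(4159402 + k(2094, -860))*(1088778 + J(607, 125)) = (4159402 + 1455)*(1088778 + (17 + 125)²) = 4160857*(1088778 + 142²) = 4160857*(1088778 + 20164) = 4160857*1108942 = 4614149083294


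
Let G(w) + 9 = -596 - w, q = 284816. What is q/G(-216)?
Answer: -284816/389 ≈ -732.17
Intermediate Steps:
G(w) = -605 - w (G(w) = -9 + (-596 - w) = -605 - w)
q/G(-216) = 284816/(-605 - 1*(-216)) = 284816/(-605 + 216) = 284816/(-389) = 284816*(-1/389) = -284816/389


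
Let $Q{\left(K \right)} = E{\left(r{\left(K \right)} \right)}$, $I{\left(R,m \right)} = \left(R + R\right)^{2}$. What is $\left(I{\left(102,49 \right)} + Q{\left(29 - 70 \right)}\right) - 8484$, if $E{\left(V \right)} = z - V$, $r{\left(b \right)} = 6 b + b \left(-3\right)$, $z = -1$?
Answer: $33254$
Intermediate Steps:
$r{\left(b \right)} = 3 b$ ($r{\left(b \right)} = 6 b - 3 b = 3 b$)
$E{\left(V \right)} = -1 - V$
$I{\left(R,m \right)} = 4 R^{2}$ ($I{\left(R,m \right)} = \left(2 R\right)^{2} = 4 R^{2}$)
$Q{\left(K \right)} = -1 - 3 K$
$\left(I{\left(102,49 \right)} + Q{\left(29 - 70 \right)}\right) - 8484 = \left(4 \cdot 102^{2} - \left(1 + 3 \left(29 - 70\right)\right)\right) - 8484 = \left(4 \cdot 10404 - \left(1 + 3 \left(29 - 70\right)\right)\right) - 8484 = \left(41616 - -122\right) - 8484 = \left(41616 + \left(-1 + 123\right)\right) - 8484 = \left(41616 + 122\right) - 8484 = 41738 - 8484 = 33254$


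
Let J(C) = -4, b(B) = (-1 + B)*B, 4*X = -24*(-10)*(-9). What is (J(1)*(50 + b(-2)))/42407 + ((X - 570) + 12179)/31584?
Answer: 462328267/1339382688 ≈ 0.34518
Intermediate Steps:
X = -540 (X = (-24*(-10)*(-9))/4 = (240*(-9))/4 = (1/4)*(-2160) = -540)
b(B) = B*(-1 + B)
(J(1)*(50 + b(-2)))/42407 + ((X - 570) + 12179)/31584 = -4*(50 - 2*(-1 - 2))/42407 + ((-540 - 570) + 12179)/31584 = -4*(50 - 2*(-3))*(1/42407) + (-1110 + 12179)*(1/31584) = -4*(50 + 6)*(1/42407) + 11069*(1/31584) = -4*56*(1/42407) + 11069/31584 = -224*1/42407 + 11069/31584 = -224/42407 + 11069/31584 = 462328267/1339382688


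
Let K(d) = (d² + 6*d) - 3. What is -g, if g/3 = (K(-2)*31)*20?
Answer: 20460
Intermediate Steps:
K(d) = -3 + d² + 6*d
g = -20460 (g = 3*(((-3 + (-2)² + 6*(-2))*31)*20) = 3*(((-3 + 4 - 12)*31)*20) = 3*(-11*31*20) = 3*(-341*20) = 3*(-6820) = -20460)
-g = -1*(-20460) = 20460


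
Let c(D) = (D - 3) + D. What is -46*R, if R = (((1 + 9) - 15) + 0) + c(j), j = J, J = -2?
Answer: 552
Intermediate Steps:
j = -2
c(D) = -3 + 2*D (c(D) = (-3 + D) + D = -3 + 2*D)
R = -12 (R = (((1 + 9) - 15) + 0) + (-3 + 2*(-2)) = ((10 - 15) + 0) + (-3 - 4) = (-5 + 0) - 7 = -5 - 7 = -12)
-46*R = -46*(-12) = 552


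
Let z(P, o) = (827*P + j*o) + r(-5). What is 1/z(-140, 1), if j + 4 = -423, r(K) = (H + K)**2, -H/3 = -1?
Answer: -1/116203 ≈ -8.6056e-6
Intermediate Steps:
H = 3 (H = -3*(-1) = 3)
r(K) = (3 + K)**2
j = -427 (j = -4 - 423 = -427)
z(P, o) = 4 - 427*o + 827*P (z(P, o) = (827*P - 427*o) + (3 - 5)**2 = (-427*o + 827*P) + (-2)**2 = (-427*o + 827*P) + 4 = 4 - 427*o + 827*P)
1/z(-140, 1) = 1/(4 - 427*1 + 827*(-140)) = 1/(4 - 427 - 115780) = 1/(-116203) = -1/116203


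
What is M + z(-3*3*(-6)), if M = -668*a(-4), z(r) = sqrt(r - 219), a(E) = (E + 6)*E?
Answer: 5344 + I*sqrt(165) ≈ 5344.0 + 12.845*I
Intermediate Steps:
a(E) = E*(6 + E) (a(E) = (6 + E)*E = E*(6 + E))
z(r) = sqrt(-219 + r)
M = 5344 (M = -(-2672)*(6 - 4) = -(-2672)*2 = -668*(-8) = 5344)
M + z(-3*3*(-6)) = 5344 + sqrt(-219 - 3*3*(-6)) = 5344 + sqrt(-219 - 9*(-6)) = 5344 + sqrt(-219 + 54) = 5344 + sqrt(-165) = 5344 + I*sqrt(165)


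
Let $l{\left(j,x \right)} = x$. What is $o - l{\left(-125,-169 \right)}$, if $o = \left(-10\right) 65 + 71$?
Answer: $-410$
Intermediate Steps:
$o = -579$ ($o = -650 + 71 = -579$)
$o - l{\left(-125,-169 \right)} = -579 - -169 = -579 + 169 = -410$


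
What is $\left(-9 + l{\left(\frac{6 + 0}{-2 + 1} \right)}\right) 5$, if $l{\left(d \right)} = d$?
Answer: $-75$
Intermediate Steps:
$\left(-9 + l{\left(\frac{6 + 0}{-2 + 1} \right)}\right) 5 = \left(-9 + \frac{6 + 0}{-2 + 1}\right) 5 = \left(-9 + \frac{6}{-1}\right) 5 = \left(-9 + 6 \left(-1\right)\right) 5 = \left(-9 - 6\right) 5 = \left(-15\right) 5 = -75$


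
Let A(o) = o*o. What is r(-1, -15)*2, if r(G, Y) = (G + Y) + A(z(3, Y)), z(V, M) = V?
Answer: -14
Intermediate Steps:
A(o) = o²
r(G, Y) = 9 + G + Y (r(G, Y) = (G + Y) + 3² = (G + Y) + 9 = 9 + G + Y)
r(-1, -15)*2 = (9 - 1 - 15)*2 = -7*2 = -14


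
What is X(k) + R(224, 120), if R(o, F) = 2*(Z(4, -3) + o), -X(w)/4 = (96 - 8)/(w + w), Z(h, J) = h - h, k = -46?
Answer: 10392/23 ≈ 451.83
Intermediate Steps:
Z(h, J) = 0
X(w) = -176/w (X(w) = -4*(96 - 8)/(w + w) = -352/(2*w) = -352*1/(2*w) = -176/w)
R(o, F) = 2*o (R(o, F) = 2*(0 + o) = 2*o)
X(k) + R(224, 120) = -176/(-46) + 2*224 = -176*(-1/46) + 448 = 88/23 + 448 = 10392/23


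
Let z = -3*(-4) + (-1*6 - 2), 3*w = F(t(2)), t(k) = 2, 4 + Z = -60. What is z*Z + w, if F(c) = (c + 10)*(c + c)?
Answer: -240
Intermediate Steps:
Z = -64 (Z = -4 - 60 = -64)
F(c) = 2*c*(10 + c) (F(c) = (10 + c)*(2*c) = 2*c*(10 + c))
w = 16 (w = (2*2*(10 + 2))/3 = (2*2*12)/3 = (⅓)*48 = 16)
z = 4 (z = 12 + (-6 - 2) = 12 - 8 = 4)
z*Z + w = 4*(-64) + 16 = -256 + 16 = -240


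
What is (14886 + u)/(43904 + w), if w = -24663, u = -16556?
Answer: -1670/19241 ≈ -0.086794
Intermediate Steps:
(14886 + u)/(43904 + w) = (14886 - 16556)/(43904 - 24663) = -1670/19241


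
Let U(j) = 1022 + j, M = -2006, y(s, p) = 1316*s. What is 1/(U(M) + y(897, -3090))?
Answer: 1/1179468 ≈ 8.4784e-7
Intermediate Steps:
1/(U(M) + y(897, -3090)) = 1/((1022 - 2006) + 1316*897) = 1/(-984 + 1180452) = 1/1179468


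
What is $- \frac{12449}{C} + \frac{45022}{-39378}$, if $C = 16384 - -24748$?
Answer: $- \frac{1171030813}{809847948} \approx -1.446$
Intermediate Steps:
$C = 41132$ ($C = 16384 + 24748 = 41132$)
$- \frac{12449}{C} + \frac{45022}{-39378} = - \frac{12449}{41132} + \frac{45022}{-39378} = \left(-12449\right) \frac{1}{41132} + 45022 \left(- \frac{1}{39378}\right) = - \frac{12449}{41132} - \frac{22511}{19689} = - \frac{1171030813}{809847948}$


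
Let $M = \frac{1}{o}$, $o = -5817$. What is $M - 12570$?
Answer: $- \frac{73119691}{5817} \approx -12570.0$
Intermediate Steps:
$M = - \frac{1}{5817}$ ($M = \frac{1}{-5817} = - \frac{1}{5817} \approx -0.00017191$)
$M - 12570 = - \frac{1}{5817} - 12570 = - \frac{73119691}{5817}$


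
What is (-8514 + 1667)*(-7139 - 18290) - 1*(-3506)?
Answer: 174115869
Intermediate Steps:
(-8514 + 1667)*(-7139 - 18290) - 1*(-3506) = -6847*(-25429) + 3506 = 174112363 + 3506 = 174115869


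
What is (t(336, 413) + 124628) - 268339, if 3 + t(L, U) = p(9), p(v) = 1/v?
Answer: -1293425/9 ≈ -1.4371e+5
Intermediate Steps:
t(L, U) = -26/9 (t(L, U) = -3 + 1/9 = -3 + ⅑ = -26/9)
(t(336, 413) + 124628) - 268339 = (-26/9 + 124628) - 268339 = 1121626/9 - 268339 = -1293425/9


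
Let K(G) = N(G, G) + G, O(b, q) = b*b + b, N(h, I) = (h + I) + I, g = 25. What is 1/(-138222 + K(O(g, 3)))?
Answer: -1/135622 ≈ -7.3734e-6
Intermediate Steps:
N(h, I) = h + 2*I (N(h, I) = (I + h) + I = h + 2*I)
O(b, q) = b + b² (O(b, q) = b² + b = b + b²)
K(G) = 4*G (K(G) = (G + 2*G) + G = 3*G + G = 4*G)
1/(-138222 + K(O(g, 3))) = 1/(-138222 + 4*(25*(1 + 25))) = 1/(-138222 + 4*(25*26)) = 1/(-138222 + 4*650) = 1/(-138222 + 2600) = 1/(-135622) = -1/135622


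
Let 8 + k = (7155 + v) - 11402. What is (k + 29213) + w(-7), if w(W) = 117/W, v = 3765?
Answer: 200944/7 ≈ 28706.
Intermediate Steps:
k = -490 (k = -8 + ((7155 + 3765) - 11402) = -8 + (10920 - 11402) = -8 - 482 = -490)
(k + 29213) + w(-7) = (-490 + 29213) + 117/(-7) = 28723 + 117*(-1/7) = 28723 - 117/7 = 200944/7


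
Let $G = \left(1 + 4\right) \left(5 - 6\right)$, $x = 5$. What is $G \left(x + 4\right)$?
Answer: $-45$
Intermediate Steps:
$G = -5$ ($G = 5 \left(5 - 6\right) = 5 \left(-1\right) = -5$)
$G \left(x + 4\right) = - 5 \left(5 + 4\right) = \left(-5\right) 9 = -45$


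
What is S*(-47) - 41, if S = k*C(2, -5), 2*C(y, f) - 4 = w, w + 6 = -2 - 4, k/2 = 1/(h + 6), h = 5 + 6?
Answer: -321/17 ≈ -18.882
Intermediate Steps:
h = 11
k = 2/17 (k = 2/(11 + 6) = 2/17 ≈ 0.11765)
w = -12 (w = -6 + (-2 - 4) = -6 - 6 = -12)
C(y, f) = -4 (C(y, f) = 2 + (1/2)*(-12) = 2 - 6 = -4)
S = -8/17 (S = (2/17)*(-4) = -8/17 ≈ -0.47059)
S*(-47) - 41 = -8/17*(-47) - 41 = 376/17 - 41 = -321/17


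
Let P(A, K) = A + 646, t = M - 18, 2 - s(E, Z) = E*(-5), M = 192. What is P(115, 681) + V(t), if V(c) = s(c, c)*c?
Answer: 152489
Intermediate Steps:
s(E, Z) = 2 + 5*E (s(E, Z) = 2 - E*(-5) = 2 - (-5)*E = 2 + 5*E)
t = 174 (t = 192 - 18 = 174)
V(c) = c*(2 + 5*c) (V(c) = (2 + 5*c)*c = c*(2 + 5*c))
P(A, K) = 646 + A
P(115, 681) + V(t) = (646 + 115) + 174*(2 + 5*174) = 761 + 174*(2 + 870) = 761 + 174*872 = 761 + 151728 = 152489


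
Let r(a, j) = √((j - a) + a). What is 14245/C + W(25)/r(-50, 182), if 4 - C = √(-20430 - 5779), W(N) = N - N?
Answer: 11396/5245 + 2849*I*√26209/5245 ≈ 2.1727 + 87.937*I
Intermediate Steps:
W(N) = 0
r(a, j) = √j
C = 4 - I*√26209 (C = 4 - √(-20430 - 5779) = 4 - √(-26209) = 4 - I*√26209 ≈ 4.0 - 161.89*I)
14245/C + W(25)/r(-50, 182) = 14245/(4 - I*√26209) + 0/(√182) = 14245/(4 - I*√26209) + 0*(√182/182) = 14245/(4 - I*√26209) + 0 = 14245/(4 - I*√26209)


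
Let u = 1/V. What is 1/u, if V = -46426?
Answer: -46426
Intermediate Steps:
u = -1/46426 (u = 1/(-46426) = -1/46426 ≈ -2.1540e-5)
1/u = 1/(-1/46426) = -46426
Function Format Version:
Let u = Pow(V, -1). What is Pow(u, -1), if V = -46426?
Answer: -46426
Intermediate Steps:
u = Rational(-1, 46426) (u = Pow(-46426, -1) = Rational(-1, 46426) ≈ -2.1540e-5)
Pow(u, -1) = Pow(Rational(-1, 46426), -1) = -46426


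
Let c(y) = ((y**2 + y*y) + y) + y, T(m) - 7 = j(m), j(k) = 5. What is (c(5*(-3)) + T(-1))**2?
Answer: 186624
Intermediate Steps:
T(m) = 12 (T(m) = 7 + 5 = 12)
c(y) = 2*y + 2*y**2 (c(y) = ((y**2 + y**2) + y) + y = (2*y**2 + y) + y = (y + 2*y**2) + y = 2*y + 2*y**2)
(c(5*(-3)) + T(-1))**2 = (2*(5*(-3))*(1 + 5*(-3)) + 12)**2 = (2*(-15)*(1 - 15) + 12)**2 = (2*(-15)*(-14) + 12)**2 = (420 + 12)**2 = 432**2 = 186624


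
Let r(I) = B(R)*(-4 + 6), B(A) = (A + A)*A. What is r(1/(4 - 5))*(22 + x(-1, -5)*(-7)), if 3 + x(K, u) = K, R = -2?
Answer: 800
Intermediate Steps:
x(K, u) = -3 + K
B(A) = 2*A**2 (B(A) = (2*A)*A = 2*A**2)
r(I) = 16 (r(I) = (2*(-2)**2)*(-4 + 6) = (2*4)*2 = 8*2 = 16)
r(1/(4 - 5))*(22 + x(-1, -5)*(-7)) = 16*(22 + (-3 - 1)*(-7)) = 16*(22 - 4*(-7)) = 16*(22 + 28) = 16*50 = 800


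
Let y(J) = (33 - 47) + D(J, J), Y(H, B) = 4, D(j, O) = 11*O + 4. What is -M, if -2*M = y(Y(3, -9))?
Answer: 17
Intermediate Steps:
D(j, O) = 4 + 11*O
y(J) = -10 + 11*J (y(J) = (33 - 47) + (4 + 11*J) = -14 + (4 + 11*J) = -10 + 11*J)
M = -17 (M = -(-10 + 11*4)/2 = -(-10 + 44)/2 = -1/2*34 = -17)
-M = -1*(-17) = 17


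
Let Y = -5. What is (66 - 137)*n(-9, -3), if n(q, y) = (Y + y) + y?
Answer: 781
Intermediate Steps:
n(q, y) = -5 + 2*y (n(q, y) = (-5 + y) + y = -5 + 2*y)
(66 - 137)*n(-9, -3) = (66 - 137)*(-5 + 2*(-3)) = -71*(-5 - 6) = -71*(-11) = 781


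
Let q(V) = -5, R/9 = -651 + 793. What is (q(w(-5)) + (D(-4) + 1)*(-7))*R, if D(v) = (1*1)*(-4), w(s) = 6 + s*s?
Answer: 20448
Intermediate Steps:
R = 1278 (R = 9*(-651 + 793) = 9*142 = 1278)
w(s) = 6 + s²
D(v) = -4 (D(v) = 1*(-4) = -4)
(q(w(-5)) + (D(-4) + 1)*(-7))*R = (-5 + (-4 + 1)*(-7))*1278 = (-5 - 3*(-7))*1278 = (-5 + 21)*1278 = 16*1278 = 20448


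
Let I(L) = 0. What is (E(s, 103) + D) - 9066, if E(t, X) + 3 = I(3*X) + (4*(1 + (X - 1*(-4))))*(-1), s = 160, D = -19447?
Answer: -28948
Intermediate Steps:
E(t, X) = -23 - 4*X (E(t, X) = -3 + (0 + (4*(1 + (X - 1*(-4))))*(-1)) = -3 + (0 + (4*(1 + (X + 4)))*(-1)) = -3 + (0 + (4*(1 + (4 + X)))*(-1)) = -3 + (0 + (4*(5 + X))*(-1)) = -3 + (0 + (20 + 4*X)*(-1)) = -3 + (0 + (-20 - 4*X)) = -3 + (-20 - 4*X) = -23 - 4*X)
(E(s, 103) + D) - 9066 = ((-23 - 4*103) - 19447) - 9066 = ((-23 - 412) - 19447) - 9066 = (-435 - 19447) - 9066 = -19882 - 9066 = -28948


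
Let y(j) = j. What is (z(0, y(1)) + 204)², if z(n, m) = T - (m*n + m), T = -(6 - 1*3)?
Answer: 40000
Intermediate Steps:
T = -3 (T = -(6 - 3) = -1*3 = -3)
z(n, m) = -3 - m - m*n (z(n, m) = -3 - (m*n + m) = -3 - (m + m*n) = -3 + (-m - m*n) = -3 - m - m*n)
(z(0, y(1)) + 204)² = ((-3 - 1*1 - 1*1*0) + 204)² = ((-3 - 1 + 0) + 204)² = (-4 + 204)² = 200² = 40000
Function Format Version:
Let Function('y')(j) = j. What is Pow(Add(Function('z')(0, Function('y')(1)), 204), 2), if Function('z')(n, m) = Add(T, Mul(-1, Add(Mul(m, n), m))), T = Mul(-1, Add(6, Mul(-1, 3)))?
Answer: 40000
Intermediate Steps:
T = -3 (T = Mul(-1, Add(6, -3)) = Mul(-1, 3) = -3)
Function('z')(n, m) = Add(-3, Mul(-1, m), Mul(-1, m, n)) (Function('z')(n, m) = Add(-3, Mul(-1, Add(Mul(m, n), m))) = Add(-3, Mul(-1, Add(m, Mul(m, n)))) = Add(-3, Add(Mul(-1, m), Mul(-1, m, n))) = Add(-3, Mul(-1, m), Mul(-1, m, n)))
Pow(Add(Function('z')(0, Function('y')(1)), 204), 2) = Pow(Add(Add(-3, Mul(-1, 1), Mul(-1, 1, 0)), 204), 2) = Pow(Add(Add(-3, -1, 0), 204), 2) = Pow(Add(-4, 204), 2) = Pow(200, 2) = 40000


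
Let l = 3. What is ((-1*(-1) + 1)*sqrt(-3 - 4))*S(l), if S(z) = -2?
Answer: -4*I*sqrt(7) ≈ -10.583*I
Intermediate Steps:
((-1*(-1) + 1)*sqrt(-3 - 4))*S(l) = ((-1*(-1) + 1)*sqrt(-3 - 4))*(-2) = ((1 + 1)*sqrt(-7))*(-2) = (2*(I*sqrt(7)))*(-2) = (2*I*sqrt(7))*(-2) = -4*I*sqrt(7)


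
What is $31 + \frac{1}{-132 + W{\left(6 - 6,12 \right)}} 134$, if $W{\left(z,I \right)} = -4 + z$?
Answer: $\frac{2041}{68} \approx 30.015$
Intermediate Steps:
$31 + \frac{1}{-132 + W{\left(6 - 6,12 \right)}} 134 = 31 + \frac{1}{-132 + \left(-4 + \left(6 - 6\right)\right)} 134 = 31 + \frac{1}{-132 + \left(-4 + 0\right)} 134 = 31 + \frac{1}{-132 - 4} \cdot 134 = 31 + \frac{1}{-136} \cdot 134 = 31 - \frac{67}{68} = \frac{2041}{68}$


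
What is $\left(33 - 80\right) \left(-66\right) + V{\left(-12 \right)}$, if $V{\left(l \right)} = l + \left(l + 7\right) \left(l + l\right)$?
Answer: $3210$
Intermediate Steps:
$V{\left(l \right)} = l + 2 l \left(7 + l\right)$ ($V{\left(l \right)} = l + \left(7 + l\right) 2 l = l + 2 l \left(7 + l\right)$)
$\left(33 - 80\right) \left(-66\right) + V{\left(-12 \right)} = \left(33 - 80\right) \left(-66\right) - 12 \left(15 + 2 \left(-12\right)\right) = \left(33 - 80\right) \left(-66\right) - 12 \left(15 - 24\right) = \left(-47\right) \left(-66\right) - -108 = 3102 + 108 = 3210$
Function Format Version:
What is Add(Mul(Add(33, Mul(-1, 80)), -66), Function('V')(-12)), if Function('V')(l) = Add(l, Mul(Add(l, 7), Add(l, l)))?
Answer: 3210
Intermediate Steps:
Function('V')(l) = Add(l, Mul(2, l, Add(7, l))) (Function('V')(l) = Add(l, Mul(Add(7, l), Mul(2, l))) = Add(l, Mul(2, l, Add(7, l))))
Add(Mul(Add(33, Mul(-1, 80)), -66), Function('V')(-12)) = Add(Mul(Add(33, Mul(-1, 80)), -66), Mul(-12, Add(15, Mul(2, -12)))) = Add(Mul(Add(33, -80), -66), Mul(-12, Add(15, -24))) = Add(Mul(-47, -66), Mul(-12, -9)) = Add(3102, 108) = 3210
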